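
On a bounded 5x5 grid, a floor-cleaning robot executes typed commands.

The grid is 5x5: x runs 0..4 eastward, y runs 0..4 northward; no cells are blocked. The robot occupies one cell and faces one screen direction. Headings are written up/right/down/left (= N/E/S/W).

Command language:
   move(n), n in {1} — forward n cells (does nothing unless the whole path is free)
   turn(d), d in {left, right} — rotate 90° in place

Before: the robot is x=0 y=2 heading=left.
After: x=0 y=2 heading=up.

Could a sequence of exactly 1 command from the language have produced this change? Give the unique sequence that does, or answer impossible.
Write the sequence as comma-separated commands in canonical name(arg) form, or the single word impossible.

key: (0,2) unchanged — the single command moves nothing
initial: x=0 y=2 heading=left
step 1 (turn(right)): x=0 y=2 heading=up
all 3 alternatives checked — unique.

turn(right)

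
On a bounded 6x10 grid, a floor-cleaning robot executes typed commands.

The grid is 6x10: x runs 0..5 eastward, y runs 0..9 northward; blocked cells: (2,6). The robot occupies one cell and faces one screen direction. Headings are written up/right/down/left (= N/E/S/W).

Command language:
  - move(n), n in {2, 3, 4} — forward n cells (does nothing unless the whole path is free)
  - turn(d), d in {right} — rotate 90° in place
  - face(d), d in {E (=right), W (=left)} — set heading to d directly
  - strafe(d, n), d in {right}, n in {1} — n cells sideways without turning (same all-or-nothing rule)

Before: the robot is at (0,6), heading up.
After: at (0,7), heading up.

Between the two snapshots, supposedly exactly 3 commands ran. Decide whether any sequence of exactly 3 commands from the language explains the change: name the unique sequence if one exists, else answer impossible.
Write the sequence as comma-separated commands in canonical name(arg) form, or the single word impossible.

key: running turn(right) before face(W) would end elsewhere — order is forced
begin: at (0,6), heading up
t=1 face(W) ⇒ at (0,6), heading left
t=2 strafe(right, 1) ⇒ at (0,7), heading left
t=3 turn(right) ⇒ at (0,7), heading up
uniquely the one of 343 3-step routes that fits.

face(W), strafe(right, 1), turn(right)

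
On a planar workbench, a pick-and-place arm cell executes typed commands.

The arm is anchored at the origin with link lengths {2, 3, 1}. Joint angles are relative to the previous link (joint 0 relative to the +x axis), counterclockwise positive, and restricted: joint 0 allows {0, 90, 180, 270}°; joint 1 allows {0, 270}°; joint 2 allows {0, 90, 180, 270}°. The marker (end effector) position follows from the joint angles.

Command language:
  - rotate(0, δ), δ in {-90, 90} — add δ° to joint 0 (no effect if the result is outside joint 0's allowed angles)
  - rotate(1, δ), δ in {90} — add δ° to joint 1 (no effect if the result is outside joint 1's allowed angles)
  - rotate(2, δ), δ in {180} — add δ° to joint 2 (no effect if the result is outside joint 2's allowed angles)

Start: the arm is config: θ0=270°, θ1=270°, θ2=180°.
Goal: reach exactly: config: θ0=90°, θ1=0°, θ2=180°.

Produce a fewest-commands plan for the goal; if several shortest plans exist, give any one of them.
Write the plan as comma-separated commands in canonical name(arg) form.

rotate(1, 90), rotate(0, 90), rotate(0, 90)

t0: config: θ0=270°, θ1=270°, θ2=180°
1. rotate(1, 90) → config: θ0=270°, θ1=0°, θ2=180°
2. rotate(0, 90) → config: θ0=0°, θ1=0°, θ2=180°
3. rotate(0, 90) → config: θ0=90°, θ1=0°, θ2=180°
minimal: 3 command(s), checked below 3.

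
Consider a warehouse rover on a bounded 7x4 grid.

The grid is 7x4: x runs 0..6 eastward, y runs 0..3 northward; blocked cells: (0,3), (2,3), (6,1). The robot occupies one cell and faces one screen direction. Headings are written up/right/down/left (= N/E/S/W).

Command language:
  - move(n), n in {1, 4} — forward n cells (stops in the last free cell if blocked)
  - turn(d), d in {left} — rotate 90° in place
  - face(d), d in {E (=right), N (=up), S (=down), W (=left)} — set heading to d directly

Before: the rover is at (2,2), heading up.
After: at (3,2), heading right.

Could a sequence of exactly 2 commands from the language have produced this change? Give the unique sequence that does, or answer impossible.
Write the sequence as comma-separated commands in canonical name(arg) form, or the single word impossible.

key: order matters: swapping face(E) and move(1) lands elsewhere
t0: at (2,2), heading up
1. face(E) → at (2,2), heading right
2. move(1) → at (3,2), heading right
no rival 2-sequence matches.

face(E), move(1)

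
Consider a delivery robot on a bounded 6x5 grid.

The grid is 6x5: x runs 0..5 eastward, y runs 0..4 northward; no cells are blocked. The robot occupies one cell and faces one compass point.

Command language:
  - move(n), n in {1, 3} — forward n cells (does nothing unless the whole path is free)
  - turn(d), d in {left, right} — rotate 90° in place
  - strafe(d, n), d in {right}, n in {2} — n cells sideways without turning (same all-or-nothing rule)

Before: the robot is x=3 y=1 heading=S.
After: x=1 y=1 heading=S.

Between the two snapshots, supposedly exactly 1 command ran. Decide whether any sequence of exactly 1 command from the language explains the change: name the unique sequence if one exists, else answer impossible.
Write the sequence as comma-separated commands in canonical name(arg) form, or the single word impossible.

key: heading stays S — the single command does not turn
t0: x=3 y=1 heading=S
step 1 (strafe(right, 2)): x=1 y=1 heading=S
all 5 alternatives checked — unique.

strafe(right, 2)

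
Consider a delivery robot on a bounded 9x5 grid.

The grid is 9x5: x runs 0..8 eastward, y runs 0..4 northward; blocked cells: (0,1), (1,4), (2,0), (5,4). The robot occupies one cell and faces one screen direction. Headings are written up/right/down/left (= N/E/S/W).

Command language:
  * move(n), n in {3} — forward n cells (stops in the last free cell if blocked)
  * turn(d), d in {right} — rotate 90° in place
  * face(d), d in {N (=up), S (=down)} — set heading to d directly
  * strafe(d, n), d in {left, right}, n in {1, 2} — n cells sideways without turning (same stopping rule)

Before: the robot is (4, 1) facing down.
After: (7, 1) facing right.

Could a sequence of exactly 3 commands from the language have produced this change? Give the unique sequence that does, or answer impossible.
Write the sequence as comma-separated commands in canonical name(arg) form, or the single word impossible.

key: position moved to (7,1) AND the heading swung to E — translation plus rotation needed
start: (4, 1) facing down
[1] after face(N): (4, 1) facing up
[2] after turn(right): (4, 1) facing right
[3] after move(3): (7, 1) facing right
all 512 alternatives checked — unique.

face(N), turn(right), move(3)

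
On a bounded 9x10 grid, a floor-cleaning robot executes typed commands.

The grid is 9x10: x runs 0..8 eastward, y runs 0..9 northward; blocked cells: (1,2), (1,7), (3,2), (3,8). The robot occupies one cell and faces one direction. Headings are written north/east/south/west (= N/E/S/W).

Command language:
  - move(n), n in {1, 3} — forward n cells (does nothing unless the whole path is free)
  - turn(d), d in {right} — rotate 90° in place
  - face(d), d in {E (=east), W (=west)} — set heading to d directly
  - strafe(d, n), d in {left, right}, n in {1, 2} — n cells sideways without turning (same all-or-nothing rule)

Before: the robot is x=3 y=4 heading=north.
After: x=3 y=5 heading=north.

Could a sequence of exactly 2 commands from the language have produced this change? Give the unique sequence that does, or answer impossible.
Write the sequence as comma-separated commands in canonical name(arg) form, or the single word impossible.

move(1), move(3)

key: move(3) would hit the blocked cell at (3,8), so it does nothing
initial: x=3 y=4 heading=north
t=1 move(1) ⇒ x=3 y=5 heading=north
t=2 move(3) ⇒ x=3 y=5 heading=north
uniquely the one of 81 2-step routes that fits.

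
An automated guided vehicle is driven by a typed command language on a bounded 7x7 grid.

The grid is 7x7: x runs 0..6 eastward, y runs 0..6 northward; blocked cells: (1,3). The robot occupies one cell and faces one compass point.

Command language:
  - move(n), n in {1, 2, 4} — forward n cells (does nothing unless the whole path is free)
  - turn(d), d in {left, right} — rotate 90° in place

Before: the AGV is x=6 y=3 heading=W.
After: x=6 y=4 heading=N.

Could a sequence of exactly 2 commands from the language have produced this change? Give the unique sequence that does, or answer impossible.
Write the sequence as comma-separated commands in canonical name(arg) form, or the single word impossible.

key: position moved to (6,4) AND the heading swung to N — translation plus rotation needed
from: x=6 y=3 heading=W
[1] after turn(right): x=6 y=3 heading=N
[2] after move(1): x=6 y=4 heading=N
uniquely the one of 25 2-step routes that fits.

turn(right), move(1)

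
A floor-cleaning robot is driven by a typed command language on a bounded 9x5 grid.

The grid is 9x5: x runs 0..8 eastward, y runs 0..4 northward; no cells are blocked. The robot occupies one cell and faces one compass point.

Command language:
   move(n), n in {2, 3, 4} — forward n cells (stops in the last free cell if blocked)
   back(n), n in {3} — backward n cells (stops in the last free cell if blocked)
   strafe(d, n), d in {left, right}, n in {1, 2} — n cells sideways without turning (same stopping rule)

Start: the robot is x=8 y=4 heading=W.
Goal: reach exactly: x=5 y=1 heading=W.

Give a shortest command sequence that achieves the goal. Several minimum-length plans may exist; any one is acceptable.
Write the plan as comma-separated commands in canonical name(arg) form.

initial: x=8 y=4 heading=W
1. strafe(left, 1) → x=8 y=3 heading=W
2. strafe(left, 2) → x=8 y=1 heading=W
3. move(3) → x=5 y=1 heading=W
shorter routes all fall short; 3 is best.

strafe(left, 1), strafe(left, 2), move(3)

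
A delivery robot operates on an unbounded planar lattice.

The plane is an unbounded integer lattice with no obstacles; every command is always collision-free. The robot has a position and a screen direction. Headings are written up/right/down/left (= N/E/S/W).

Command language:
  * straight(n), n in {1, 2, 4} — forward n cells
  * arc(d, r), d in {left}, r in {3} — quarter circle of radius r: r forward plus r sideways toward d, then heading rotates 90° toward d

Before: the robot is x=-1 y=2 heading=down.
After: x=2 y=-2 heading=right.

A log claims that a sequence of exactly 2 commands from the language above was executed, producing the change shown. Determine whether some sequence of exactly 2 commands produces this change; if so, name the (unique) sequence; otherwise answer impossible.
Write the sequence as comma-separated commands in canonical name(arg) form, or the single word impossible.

straight(1), arc(left, 3)

key: position moved to (2,-2) AND the heading swung to E — translation plus rotation needed
begin: x=-1 y=2 heading=down
[1] after straight(1): x=-1 y=1 heading=down
[2] after arc(left, 3): x=2 y=-2 heading=right
no rival 2-sequence matches.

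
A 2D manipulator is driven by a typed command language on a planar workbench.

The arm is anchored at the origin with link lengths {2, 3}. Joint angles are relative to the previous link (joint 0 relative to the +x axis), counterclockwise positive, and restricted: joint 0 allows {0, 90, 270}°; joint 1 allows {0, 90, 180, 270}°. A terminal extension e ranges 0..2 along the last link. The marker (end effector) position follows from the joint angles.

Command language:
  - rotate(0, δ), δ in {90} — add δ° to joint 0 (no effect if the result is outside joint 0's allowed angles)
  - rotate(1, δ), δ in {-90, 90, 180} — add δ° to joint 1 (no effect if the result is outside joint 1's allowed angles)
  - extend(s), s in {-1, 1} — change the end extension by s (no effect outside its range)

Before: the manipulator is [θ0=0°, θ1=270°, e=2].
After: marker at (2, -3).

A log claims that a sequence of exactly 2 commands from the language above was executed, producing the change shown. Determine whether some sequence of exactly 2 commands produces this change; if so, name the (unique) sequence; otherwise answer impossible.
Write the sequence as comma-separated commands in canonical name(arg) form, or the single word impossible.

initial: [θ0=0°, θ1=270°, e=2]
step 1 (extend(-1)): [θ0=0°, θ1=270°, e=1]
step 2 (extend(-1)): [θ0=0°, θ1=270°, e=0]
all 36 alternatives checked — unique.

extend(-1), extend(-1)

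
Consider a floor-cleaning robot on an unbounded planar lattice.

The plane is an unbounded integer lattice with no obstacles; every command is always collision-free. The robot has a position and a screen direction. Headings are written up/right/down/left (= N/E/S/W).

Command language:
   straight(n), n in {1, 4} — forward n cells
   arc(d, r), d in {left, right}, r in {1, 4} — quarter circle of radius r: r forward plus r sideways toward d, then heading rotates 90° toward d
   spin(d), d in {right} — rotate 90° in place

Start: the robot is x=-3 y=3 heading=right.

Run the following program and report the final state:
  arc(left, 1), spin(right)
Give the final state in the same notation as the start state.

initial: x=-3 y=3 heading=right
t=1 arc(left, 1) ⇒ x=-2 y=4 heading=up
t=2 spin(right) ⇒ x=-2 y=4 heading=right

x=-2 y=4 heading=right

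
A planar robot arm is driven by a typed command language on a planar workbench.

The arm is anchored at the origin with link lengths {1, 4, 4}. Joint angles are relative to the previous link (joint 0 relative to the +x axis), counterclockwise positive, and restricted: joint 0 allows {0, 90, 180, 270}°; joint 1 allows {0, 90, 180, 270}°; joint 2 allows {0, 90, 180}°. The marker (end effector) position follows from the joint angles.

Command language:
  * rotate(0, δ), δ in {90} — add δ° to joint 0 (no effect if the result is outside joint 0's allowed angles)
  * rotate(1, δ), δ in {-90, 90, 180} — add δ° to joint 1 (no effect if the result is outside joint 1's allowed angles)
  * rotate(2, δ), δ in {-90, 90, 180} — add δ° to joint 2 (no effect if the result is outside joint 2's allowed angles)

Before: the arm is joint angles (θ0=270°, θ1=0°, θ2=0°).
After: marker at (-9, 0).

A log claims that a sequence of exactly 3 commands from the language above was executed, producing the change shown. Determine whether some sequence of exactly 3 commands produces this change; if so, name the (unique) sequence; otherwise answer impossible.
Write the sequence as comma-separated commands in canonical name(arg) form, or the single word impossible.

rotate(0, 90), rotate(0, 90), rotate(0, 90)

t0: joint angles (θ0=270°, θ1=0°, θ2=0°)
[1] after rotate(0, 90): joint angles (θ0=0°, θ1=0°, θ2=0°)
[2] after rotate(0, 90): joint angles (θ0=90°, θ1=0°, θ2=0°)
[3] after rotate(0, 90): joint angles (θ0=180°, θ1=0°, θ2=0°)
no rival 3-sequence matches.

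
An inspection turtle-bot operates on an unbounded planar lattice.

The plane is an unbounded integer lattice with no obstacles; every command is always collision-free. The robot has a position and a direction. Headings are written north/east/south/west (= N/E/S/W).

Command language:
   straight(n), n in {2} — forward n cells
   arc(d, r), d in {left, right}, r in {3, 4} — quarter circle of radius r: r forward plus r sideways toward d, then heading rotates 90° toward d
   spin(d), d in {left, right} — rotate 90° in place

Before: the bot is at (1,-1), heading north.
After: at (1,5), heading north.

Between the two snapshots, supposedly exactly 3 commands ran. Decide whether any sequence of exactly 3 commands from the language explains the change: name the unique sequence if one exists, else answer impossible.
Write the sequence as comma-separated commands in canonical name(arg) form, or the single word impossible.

key: heading stays N — no command in the sequence turns
start: at (1,-1), heading north
step 1 (straight(2)): at (1,1), heading north
step 2 (straight(2)): at (1,3), heading north
step 3 (straight(2)): at (1,5), heading north
all 343 alternatives checked — unique.

straight(2), straight(2), straight(2)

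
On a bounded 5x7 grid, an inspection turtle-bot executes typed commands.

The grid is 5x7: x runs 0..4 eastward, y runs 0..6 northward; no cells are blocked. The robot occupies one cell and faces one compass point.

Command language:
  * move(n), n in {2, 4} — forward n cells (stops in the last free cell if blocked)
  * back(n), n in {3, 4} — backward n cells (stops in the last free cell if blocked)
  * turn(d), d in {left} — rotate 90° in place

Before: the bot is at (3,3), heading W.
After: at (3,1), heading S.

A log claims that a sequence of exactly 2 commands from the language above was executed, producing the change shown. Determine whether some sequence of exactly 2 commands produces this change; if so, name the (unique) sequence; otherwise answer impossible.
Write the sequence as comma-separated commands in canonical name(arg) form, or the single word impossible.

turn(left), move(2)

key: cell and facing (now S) both changed — the 2 commands mix motion and turning
t0: at (3,3), heading W
step 1 (turn(left)): at (3,3), heading S
step 2 (move(2)): at (3,1), heading S
all 25 alternatives checked — unique.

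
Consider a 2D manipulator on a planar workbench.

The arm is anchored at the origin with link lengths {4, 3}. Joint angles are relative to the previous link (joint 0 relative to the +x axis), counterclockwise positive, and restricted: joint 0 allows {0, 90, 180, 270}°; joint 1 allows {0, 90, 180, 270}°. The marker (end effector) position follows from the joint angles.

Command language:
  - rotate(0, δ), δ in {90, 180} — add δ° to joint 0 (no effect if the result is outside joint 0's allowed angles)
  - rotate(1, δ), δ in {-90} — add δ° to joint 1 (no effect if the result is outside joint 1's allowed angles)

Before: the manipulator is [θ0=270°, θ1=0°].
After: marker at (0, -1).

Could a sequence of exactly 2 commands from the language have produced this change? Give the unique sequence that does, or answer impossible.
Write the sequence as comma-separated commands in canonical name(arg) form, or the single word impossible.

rotate(1, -90), rotate(1, -90)

from: [θ0=270°, θ1=0°]
[1] after rotate(1, -90): [θ0=270°, θ1=270°]
[2] after rotate(1, -90): [θ0=270°, θ1=180°]
all 9 alternatives checked — unique.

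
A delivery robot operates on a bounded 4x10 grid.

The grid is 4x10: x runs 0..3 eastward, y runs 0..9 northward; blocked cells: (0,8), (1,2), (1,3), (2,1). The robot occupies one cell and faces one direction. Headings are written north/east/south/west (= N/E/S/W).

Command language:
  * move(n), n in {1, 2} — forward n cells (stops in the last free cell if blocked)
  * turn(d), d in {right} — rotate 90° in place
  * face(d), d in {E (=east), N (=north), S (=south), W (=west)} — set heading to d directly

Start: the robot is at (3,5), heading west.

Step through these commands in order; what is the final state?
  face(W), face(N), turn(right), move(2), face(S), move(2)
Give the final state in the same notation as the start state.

at (3,3), heading south

begin: at (3,5), heading west
1. face(W) → at (3,5), heading west
2. face(N) → at (3,5), heading north
3. turn(right) → at (3,5), heading east
4. move(2) → at (3,5), heading east
5. face(S) → at (3,5), heading south
6. move(2) → at (3,3), heading south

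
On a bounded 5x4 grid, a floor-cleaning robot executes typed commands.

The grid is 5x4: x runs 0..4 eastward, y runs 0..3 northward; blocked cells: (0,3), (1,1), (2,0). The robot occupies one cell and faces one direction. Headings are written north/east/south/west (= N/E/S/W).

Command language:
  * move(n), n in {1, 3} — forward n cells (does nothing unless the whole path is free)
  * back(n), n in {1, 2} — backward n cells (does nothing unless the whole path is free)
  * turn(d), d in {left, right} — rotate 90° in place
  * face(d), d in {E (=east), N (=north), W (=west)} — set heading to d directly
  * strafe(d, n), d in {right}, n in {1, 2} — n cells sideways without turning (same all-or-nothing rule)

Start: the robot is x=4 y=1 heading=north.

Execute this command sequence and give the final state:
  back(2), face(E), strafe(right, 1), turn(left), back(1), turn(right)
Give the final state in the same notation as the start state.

t0: x=4 y=1 heading=north
1. back(2) → x=4 y=1 heading=north
2. face(E) → x=4 y=1 heading=east
3. strafe(right, 1) → x=4 y=0 heading=east
4. turn(left) → x=4 y=0 heading=north
5. back(1) → x=4 y=0 heading=north
6. turn(right) → x=4 y=0 heading=east

x=4 y=0 heading=east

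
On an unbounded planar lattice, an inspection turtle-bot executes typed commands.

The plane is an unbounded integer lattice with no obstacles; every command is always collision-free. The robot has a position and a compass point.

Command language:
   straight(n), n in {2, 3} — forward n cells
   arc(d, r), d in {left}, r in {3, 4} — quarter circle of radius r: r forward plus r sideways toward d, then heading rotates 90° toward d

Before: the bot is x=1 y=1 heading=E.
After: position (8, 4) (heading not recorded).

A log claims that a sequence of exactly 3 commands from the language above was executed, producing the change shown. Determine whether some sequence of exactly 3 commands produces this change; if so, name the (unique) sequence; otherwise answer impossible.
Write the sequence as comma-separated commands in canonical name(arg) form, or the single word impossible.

key: running arc(left, 3) before straight(2) would end elsewhere — order is forced
initial: x=1 y=1 heading=E
[1] after straight(2): x=3 y=1 heading=E
[2] after straight(2): x=5 y=1 heading=E
[3] after arc(left, 3): x=8 y=4 heading=N
uniquely the one of 64 3-step routes that fits.

straight(2), straight(2), arc(left, 3)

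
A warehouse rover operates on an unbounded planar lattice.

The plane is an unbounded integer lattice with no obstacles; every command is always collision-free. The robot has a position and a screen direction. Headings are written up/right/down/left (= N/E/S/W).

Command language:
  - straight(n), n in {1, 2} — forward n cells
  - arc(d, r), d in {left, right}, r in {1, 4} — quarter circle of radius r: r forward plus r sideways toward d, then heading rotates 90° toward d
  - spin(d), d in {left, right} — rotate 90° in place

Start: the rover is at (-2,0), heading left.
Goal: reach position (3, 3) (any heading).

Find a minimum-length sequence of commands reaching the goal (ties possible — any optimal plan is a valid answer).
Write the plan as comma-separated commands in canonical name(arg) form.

spin(right), arc(right, 4), arc(right, 1)

start: at (-2,0), heading left
t=1 spin(right) ⇒ at (-2,0), heading up
t=2 arc(right, 4) ⇒ at (2,4), heading right
t=3 arc(right, 1) ⇒ at (3,3), heading down
nothing shorter than 3 reaches the goal.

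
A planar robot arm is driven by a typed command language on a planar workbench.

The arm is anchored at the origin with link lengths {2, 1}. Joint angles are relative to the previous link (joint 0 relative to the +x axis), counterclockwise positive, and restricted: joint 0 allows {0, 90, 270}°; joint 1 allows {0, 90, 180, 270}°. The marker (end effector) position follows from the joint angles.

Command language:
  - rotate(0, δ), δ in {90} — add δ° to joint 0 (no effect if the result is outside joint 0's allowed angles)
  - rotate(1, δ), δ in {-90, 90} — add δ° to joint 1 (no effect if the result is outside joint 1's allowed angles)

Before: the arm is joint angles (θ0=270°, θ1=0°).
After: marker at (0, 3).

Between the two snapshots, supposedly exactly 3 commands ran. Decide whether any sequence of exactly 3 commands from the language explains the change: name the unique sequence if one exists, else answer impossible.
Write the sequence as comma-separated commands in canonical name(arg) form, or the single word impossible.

t0: joint angles (θ0=270°, θ1=0°)
1. rotate(0, 90) → joint angles (θ0=0°, θ1=0°)
2. rotate(0, 90) → joint angles (θ0=90°, θ1=0°)
3. rotate(0, 90) → joint angles (θ0=90°, θ1=0°)
no other 3-command option fits: unique.

rotate(0, 90), rotate(0, 90), rotate(0, 90)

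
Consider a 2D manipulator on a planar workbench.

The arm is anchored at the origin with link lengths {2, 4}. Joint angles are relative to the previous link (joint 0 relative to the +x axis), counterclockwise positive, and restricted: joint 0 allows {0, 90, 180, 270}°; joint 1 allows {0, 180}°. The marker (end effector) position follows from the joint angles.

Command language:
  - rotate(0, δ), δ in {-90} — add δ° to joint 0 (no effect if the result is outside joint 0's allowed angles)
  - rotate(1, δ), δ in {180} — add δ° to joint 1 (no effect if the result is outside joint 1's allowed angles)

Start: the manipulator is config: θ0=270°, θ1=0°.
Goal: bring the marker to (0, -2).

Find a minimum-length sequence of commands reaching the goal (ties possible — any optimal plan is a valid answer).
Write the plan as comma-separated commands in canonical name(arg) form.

initial: config: θ0=270°, θ1=0°
step 1 (rotate(0, -90)): config: θ0=180°, θ1=0°
step 2 (rotate(0, -90)): config: θ0=90°, θ1=0°
step 3 (rotate(1, 180)): config: θ0=90°, θ1=180°
minimal: 3 command(s), checked below 3.

rotate(0, -90), rotate(0, -90), rotate(1, 180)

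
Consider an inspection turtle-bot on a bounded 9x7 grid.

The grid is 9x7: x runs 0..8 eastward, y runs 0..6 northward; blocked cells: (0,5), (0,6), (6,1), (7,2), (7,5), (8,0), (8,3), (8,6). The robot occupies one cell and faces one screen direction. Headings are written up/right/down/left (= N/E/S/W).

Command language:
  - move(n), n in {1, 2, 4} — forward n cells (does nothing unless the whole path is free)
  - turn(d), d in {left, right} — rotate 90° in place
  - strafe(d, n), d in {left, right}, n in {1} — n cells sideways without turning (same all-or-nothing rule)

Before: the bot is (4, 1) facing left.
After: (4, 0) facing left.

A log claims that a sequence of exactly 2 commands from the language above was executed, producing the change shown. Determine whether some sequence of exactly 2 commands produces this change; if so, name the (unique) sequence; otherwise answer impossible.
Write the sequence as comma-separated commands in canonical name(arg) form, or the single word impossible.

strafe(left, 1), strafe(left, 1)

key: the second strafe(left, 1) would leave the grid, so it does nothing
t0: (4, 1) facing left
step 1 (strafe(left, 1)): (4, 0) facing left
step 2 (strafe(left, 1)): (4, 0) facing left
all 49 alternatives checked — unique.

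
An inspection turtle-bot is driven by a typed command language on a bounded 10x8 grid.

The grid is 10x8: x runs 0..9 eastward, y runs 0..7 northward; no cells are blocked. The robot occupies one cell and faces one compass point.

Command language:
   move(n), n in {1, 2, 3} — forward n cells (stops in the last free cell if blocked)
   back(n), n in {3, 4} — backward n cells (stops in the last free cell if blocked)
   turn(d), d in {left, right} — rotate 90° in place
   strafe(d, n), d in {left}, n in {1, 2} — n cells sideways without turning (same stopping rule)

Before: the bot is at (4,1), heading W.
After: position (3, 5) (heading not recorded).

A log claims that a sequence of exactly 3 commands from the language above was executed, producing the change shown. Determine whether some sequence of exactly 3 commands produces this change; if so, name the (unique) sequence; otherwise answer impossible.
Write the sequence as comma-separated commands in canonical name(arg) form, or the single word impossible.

key: order matters: swapping move(1) and back(4) lands elsewhere
t0: at (4,1), heading W
t=1 move(1) ⇒ at (3,1), heading W
t=2 turn(left) ⇒ at (3,1), heading S
t=3 back(4) ⇒ at (3,5), heading S
uniquely the one of 729 3-step routes that fits.

move(1), turn(left), back(4)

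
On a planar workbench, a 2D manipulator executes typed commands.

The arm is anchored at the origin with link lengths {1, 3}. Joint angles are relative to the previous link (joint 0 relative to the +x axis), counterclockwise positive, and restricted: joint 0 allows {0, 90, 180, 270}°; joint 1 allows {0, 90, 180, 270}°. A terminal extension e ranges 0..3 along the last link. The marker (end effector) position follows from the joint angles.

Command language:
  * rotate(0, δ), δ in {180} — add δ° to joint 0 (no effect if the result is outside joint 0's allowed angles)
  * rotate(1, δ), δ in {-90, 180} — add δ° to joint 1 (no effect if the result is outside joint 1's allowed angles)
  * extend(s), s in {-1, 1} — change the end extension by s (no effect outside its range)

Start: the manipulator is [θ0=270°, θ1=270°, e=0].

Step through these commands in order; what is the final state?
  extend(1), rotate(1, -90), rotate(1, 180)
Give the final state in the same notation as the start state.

[θ0=270°, θ1=0°, e=1]

start: [θ0=270°, θ1=270°, e=0]
step 1 (extend(1)): [θ0=270°, θ1=270°, e=1]
step 2 (rotate(1, -90)): [θ0=270°, θ1=180°, e=1]
step 3 (rotate(1, 180)): [θ0=270°, θ1=0°, e=1]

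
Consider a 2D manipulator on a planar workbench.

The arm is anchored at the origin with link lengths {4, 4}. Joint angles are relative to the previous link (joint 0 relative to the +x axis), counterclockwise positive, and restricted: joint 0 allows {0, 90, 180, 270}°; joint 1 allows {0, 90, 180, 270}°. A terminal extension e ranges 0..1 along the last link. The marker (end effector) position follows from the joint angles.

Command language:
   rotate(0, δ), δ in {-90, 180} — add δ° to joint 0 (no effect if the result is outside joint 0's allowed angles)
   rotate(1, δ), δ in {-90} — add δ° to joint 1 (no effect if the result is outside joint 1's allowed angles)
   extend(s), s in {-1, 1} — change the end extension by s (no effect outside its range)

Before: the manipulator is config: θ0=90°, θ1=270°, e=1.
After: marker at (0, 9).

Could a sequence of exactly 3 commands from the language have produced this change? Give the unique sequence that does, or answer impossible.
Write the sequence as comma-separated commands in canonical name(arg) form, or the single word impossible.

rotate(1, -90), rotate(1, -90), rotate(1, -90)

start: config: θ0=90°, θ1=270°, e=1
[1] after rotate(1, -90): config: θ0=90°, θ1=180°, e=1
[2] after rotate(1, -90): config: θ0=90°, θ1=90°, e=1
[3] after rotate(1, -90): config: θ0=90°, θ1=0°, e=1
no rival 3-sequence matches.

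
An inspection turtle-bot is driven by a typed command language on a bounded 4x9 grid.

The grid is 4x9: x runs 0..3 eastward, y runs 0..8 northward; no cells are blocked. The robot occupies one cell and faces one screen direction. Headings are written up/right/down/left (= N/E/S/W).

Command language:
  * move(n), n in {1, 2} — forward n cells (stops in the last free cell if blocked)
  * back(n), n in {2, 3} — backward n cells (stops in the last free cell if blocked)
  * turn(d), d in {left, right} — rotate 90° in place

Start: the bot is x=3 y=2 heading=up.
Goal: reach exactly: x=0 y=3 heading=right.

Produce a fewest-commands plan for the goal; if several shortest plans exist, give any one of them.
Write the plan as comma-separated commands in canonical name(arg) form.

t0: x=3 y=2 heading=up
step 1 (move(1)): x=3 y=3 heading=up
step 2 (turn(right)): x=3 y=3 heading=right
step 3 (back(3)): x=0 y=3 heading=right
minimal: 3 command(s), checked below 3.

move(1), turn(right), back(3)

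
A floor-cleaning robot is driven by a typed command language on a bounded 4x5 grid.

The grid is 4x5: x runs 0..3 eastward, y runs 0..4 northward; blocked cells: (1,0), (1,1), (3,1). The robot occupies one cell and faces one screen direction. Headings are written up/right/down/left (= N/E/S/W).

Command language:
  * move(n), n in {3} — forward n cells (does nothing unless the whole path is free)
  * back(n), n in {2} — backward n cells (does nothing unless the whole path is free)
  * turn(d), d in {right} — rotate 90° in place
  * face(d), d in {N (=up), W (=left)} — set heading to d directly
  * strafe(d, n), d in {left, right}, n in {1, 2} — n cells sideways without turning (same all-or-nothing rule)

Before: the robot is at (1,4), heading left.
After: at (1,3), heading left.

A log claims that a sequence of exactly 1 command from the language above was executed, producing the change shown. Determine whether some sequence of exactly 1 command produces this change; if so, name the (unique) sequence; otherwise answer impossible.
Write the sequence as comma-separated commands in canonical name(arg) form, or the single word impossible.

key: heading stays W — the single command does not turn
t0: at (1,4), heading left
1. strafe(left, 1) → at (1,3), heading left
all 9 alternatives checked — unique.

strafe(left, 1)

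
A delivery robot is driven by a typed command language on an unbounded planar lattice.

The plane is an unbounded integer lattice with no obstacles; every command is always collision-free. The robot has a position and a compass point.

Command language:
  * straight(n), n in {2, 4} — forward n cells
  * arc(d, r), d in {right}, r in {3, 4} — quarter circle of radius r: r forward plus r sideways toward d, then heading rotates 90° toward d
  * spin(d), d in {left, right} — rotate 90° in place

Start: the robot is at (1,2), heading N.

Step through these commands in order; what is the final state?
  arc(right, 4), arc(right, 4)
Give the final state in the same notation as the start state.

t0: at (1,2), heading N
[1] after arc(right, 4): at (5,6), heading E
[2] after arc(right, 4): at (9,2), heading S

at (9,2), heading S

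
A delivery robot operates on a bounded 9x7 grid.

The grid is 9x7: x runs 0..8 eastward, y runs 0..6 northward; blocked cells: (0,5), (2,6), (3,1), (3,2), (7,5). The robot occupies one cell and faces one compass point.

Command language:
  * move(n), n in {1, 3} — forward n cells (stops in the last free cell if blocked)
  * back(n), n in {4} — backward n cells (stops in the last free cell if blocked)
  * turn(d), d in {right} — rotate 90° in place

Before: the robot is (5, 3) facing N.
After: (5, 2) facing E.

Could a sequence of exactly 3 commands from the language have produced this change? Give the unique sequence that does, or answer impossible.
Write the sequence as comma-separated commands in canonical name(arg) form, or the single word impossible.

move(3), back(4), turn(right)

key: running turn(right) before move(3) would end elsewhere — order is forced
initial: (5, 3) facing N
[1] after move(3): (5, 6) facing N
[2] after back(4): (5, 2) facing N
[3] after turn(right): (5, 2) facing E
all 64 alternatives checked — unique.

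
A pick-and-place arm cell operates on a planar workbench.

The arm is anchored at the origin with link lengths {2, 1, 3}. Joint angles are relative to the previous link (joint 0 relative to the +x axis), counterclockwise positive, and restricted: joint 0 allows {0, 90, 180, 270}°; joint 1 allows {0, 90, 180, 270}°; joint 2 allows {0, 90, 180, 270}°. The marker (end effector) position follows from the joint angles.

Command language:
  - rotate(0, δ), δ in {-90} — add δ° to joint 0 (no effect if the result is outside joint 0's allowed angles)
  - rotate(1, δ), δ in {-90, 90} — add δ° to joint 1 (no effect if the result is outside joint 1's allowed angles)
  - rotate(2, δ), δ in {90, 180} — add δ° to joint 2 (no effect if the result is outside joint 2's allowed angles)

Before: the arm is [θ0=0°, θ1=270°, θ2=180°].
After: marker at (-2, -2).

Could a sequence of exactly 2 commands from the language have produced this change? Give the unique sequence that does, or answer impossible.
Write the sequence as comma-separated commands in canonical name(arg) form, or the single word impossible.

rotate(0, -90), rotate(0, -90)

start: [θ0=0°, θ1=270°, θ2=180°]
1. rotate(0, -90) → [θ0=270°, θ1=270°, θ2=180°]
2. rotate(0, -90) → [θ0=180°, θ1=270°, θ2=180°]
all 25 alternatives checked — unique.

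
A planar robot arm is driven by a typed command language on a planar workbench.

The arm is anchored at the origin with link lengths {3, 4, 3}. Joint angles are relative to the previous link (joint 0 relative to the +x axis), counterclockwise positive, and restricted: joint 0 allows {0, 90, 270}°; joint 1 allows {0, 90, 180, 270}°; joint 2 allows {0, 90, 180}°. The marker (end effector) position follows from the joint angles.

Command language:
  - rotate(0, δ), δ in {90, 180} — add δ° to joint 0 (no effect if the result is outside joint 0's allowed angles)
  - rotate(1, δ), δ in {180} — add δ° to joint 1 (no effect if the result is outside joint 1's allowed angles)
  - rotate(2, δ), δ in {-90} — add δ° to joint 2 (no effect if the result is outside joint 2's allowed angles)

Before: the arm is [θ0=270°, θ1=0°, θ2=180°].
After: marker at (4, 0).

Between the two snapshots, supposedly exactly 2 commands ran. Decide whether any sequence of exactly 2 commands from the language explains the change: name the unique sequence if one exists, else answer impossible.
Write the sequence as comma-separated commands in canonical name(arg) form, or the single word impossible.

rotate(0, 90), rotate(0, 180)

key: order matters: swapping rotate(0, 90) and rotate(0, 180) lands elsewhere
t0: [θ0=270°, θ1=0°, θ2=180°]
step 1 (rotate(0, 90)): [θ0=0°, θ1=0°, θ2=180°]
step 2 (rotate(0, 180)): [θ0=0°, θ1=0°, θ2=180°]
no rival 2-sequence matches.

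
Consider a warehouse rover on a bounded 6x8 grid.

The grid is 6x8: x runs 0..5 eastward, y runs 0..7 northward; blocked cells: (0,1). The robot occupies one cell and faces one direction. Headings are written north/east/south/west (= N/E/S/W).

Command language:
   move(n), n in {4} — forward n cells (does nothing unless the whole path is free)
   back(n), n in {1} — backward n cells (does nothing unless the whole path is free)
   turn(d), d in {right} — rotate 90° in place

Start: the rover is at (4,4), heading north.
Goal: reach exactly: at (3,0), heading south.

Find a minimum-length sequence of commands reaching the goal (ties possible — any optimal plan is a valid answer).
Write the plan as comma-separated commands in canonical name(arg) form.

initial: at (4,4), heading north
t=1 turn(right) ⇒ at (4,4), heading east
t=2 back(1) ⇒ at (3,4), heading east
t=3 turn(right) ⇒ at (3,4), heading south
t=4 move(4) ⇒ at (3,0), heading south
no 3-step plan works, so 4 is optimal.

turn(right), back(1), turn(right), move(4)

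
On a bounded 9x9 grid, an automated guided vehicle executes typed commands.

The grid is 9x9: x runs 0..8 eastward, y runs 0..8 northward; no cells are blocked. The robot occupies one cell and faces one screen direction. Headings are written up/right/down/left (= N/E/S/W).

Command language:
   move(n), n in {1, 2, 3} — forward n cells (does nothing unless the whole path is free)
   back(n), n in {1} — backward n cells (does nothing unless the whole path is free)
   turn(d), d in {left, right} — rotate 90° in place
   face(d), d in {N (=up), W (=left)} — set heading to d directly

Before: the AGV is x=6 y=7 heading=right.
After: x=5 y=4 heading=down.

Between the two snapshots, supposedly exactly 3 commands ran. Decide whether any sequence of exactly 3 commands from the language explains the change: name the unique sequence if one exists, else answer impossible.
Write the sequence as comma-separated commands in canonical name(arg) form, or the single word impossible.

back(1), turn(right), move(3)

key: order matters: swapping back(1) and move(3) lands elsewhere
initial: x=6 y=7 heading=right
[1] after back(1): x=5 y=7 heading=right
[2] after turn(right): x=5 y=7 heading=down
[3] after move(3): x=5 y=4 heading=down
uniquely the one of 512 3-step routes that fits.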